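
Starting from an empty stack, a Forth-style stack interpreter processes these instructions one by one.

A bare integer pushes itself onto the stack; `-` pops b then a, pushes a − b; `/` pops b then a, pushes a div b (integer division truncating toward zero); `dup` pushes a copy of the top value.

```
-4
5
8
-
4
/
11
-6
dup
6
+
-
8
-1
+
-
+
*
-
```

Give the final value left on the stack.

-4

-4  -> [-4]
5   -> [-4, 5]
8   -> [-4, 5, 8]
-   -> [-4, -3]
4   -> [-4, -3, 4]
/   -> [-4, 0]
11  -> [-4, 0, 11]
-6  -> [-4, 0, 11, -6]
dup -> [-4, 0, 11, -6, -6]
6   -> [-4, 0, 11, -6, -6, 6]
+   -> [-4, 0, 11, -6, 0]
-   -> [-4, 0, 11, -6]
8   -> [-4, 0, 11, -6, 8]
-1  -> [-4, 0, 11, -6, 8, -1]
+   -> [-4, 0, 11, -6, 7]
-   -> [-4, 0, 11, -13]
+   -> [-4, 0, -2]
*   -> [-4, 0]
-   -> [-4]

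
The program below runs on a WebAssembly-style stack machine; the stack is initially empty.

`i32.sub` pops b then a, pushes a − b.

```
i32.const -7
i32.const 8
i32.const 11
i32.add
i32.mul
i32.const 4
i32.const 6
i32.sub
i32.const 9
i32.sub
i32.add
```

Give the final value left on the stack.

i32.const -7 → -7
i32.const 8  → -7 8
i32.const 11 → -7 8 11
i32.add      → -7 19
i32.mul      → -133
i32.const 4  → -133 4
i32.const 6  → -133 4 6
i32.sub      → -133 -2
i32.const 9  → -133 -2 9
i32.sub      → -133 -11
i32.add      → -144

-144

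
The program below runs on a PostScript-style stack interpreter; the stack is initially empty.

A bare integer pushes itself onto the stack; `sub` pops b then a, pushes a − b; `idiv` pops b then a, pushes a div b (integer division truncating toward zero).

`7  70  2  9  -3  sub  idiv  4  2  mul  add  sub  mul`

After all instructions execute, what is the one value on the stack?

7    -> 7
70   -> 7 70
2    -> 7 70 2
9    -> 7 70 2 9
-3   -> 7 70 2 9 -3
sub  -> 7 70 2 12
idiv -> 7 70 0
4    -> 7 70 0 4
2    -> 7 70 0 4 2
mul  -> 7 70 0 8
add  -> 7 70 8
sub  -> 7 62
mul  -> 434

434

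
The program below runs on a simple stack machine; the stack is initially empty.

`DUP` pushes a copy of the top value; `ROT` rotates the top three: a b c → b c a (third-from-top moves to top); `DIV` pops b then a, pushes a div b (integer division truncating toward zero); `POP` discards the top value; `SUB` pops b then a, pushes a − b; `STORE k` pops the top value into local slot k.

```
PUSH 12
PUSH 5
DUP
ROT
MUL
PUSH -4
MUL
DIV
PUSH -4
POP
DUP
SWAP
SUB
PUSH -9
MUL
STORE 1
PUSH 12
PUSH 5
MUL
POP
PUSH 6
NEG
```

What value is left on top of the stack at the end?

PUSH 12  [12]
PUSH 5   [12, 5]
DUP      [12, 5, 5]
ROT      [5, 5, 12]
MUL      [5, 60]
PUSH -4  [5, 60, -4]
MUL      [5, -240]
DIV      [0]
PUSH -4  [0, -4]
POP      [0]
DUP      [0, 0]
SWAP     [0, 0]
SUB      [0]
PUSH -9  [0, -9]
MUL      [0]
STORE 1  []
PUSH 12  [12]
PUSH 5   [12, 5]
MUL      [60]
POP      []
PUSH 6   [6]
NEG      [-6]

-6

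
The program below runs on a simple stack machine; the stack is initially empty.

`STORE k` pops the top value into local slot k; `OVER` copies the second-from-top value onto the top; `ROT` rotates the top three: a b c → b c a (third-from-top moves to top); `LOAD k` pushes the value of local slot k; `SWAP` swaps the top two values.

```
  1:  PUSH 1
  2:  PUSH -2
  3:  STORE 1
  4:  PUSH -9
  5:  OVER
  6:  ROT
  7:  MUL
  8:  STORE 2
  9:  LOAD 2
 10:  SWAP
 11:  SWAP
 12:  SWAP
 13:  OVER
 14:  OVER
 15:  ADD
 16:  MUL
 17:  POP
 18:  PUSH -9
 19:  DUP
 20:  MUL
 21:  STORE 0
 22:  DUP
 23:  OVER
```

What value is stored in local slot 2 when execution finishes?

1

PUSH 1   [1]
PUSH -2  [1, -2]
STORE 1  [1]
PUSH -9  [1, -9]
OVER     [1, -9, 1]
ROT      [-9, 1, 1]
MUL      [-9, 1]
STORE 2  [-9]
LOAD 2   [-9, 1]
SWAP     [1, -9]
SWAP     [-9, 1]
SWAP     [1, -9]
OVER     [1, -9, 1]
OVER     [1, -9, 1, -9]
ADD      [1, -9, -8]
MUL      [1, 72]
POP      [1]
PUSH -9  [1, -9]
DUP      [1, -9, -9]
MUL      [1, 81]
STORE 0  [1]
DUP      [1, 1]
OVER     [1, 1, 1]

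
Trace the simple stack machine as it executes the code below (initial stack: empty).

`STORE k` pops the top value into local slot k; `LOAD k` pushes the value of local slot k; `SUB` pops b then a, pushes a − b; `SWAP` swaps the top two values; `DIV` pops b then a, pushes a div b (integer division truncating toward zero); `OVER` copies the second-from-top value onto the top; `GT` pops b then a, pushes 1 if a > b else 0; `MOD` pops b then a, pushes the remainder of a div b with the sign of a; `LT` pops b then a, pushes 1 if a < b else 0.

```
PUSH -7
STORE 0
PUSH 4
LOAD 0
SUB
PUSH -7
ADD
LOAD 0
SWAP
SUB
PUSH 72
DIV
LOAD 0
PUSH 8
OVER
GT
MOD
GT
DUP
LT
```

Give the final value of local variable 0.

PUSH -7 -> -7
STORE 0 -> (empty)
PUSH 4  -> 4
LOAD 0  -> 4 -7
SUB     -> 11
PUSH -7 -> 11 -7
ADD     -> 4
LOAD 0  -> 4 -7
SWAP    -> -7 4
SUB     -> -11
PUSH 72 -> -11 72
DIV     -> 0
LOAD 0  -> 0 -7
PUSH 8  -> 0 -7 8
OVER    -> 0 -7 8 -7
GT      -> 0 -7 1
MOD     -> 0 0
GT      -> 0
DUP     -> 0 0
LT      -> 0

-7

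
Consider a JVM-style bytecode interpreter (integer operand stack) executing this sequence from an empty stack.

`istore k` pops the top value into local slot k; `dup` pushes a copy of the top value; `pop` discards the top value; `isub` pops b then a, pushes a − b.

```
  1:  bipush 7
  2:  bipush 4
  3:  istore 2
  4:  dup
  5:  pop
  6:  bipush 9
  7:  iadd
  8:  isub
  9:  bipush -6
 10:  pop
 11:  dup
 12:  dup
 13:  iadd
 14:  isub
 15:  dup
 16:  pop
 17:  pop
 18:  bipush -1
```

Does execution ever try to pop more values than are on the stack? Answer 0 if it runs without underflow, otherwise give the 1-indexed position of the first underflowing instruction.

8

bipush 7  7
bipush 4  7 4
istore 2  7
dup       7 7
pop       7
bipush 9  7 9
iadd      16
isub  — needs 2 operands, stack has 1 → underflow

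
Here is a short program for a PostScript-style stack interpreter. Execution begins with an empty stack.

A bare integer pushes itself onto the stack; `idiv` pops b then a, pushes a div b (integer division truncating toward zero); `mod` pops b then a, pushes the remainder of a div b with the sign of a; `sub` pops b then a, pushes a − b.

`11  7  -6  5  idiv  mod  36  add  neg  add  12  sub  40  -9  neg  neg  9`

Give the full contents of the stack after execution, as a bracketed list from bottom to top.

11   → 11
7    → 11 7
-6   → 11 7 -6
5    → 11 7 -6 5
idiv → 11 7 -1
mod  → 11 0
36   → 11 0 36
add  → 11 36
neg  → 11 -36
add  → -25
12   → -25 12
sub  → -37
40   → -37 40
-9   → -37 40 -9
neg  → -37 40 9
neg  → -37 40 -9
9    → -37 40 -9 9

[-37, 40, -9, 9]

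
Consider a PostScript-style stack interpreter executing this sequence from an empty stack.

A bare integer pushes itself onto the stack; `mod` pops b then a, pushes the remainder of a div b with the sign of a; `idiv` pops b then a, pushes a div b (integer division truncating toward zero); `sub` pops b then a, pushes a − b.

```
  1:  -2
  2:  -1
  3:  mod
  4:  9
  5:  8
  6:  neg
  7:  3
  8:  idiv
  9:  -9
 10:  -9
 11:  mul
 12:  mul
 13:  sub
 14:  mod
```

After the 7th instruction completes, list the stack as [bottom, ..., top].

[0, 9, -8, 3]

-2  -> -2
-1  -> -2 -1
mod -> 0
9   -> 0 9
8   -> 0 9 8
neg -> 0 9 -8
3   -> 0 9 -8 3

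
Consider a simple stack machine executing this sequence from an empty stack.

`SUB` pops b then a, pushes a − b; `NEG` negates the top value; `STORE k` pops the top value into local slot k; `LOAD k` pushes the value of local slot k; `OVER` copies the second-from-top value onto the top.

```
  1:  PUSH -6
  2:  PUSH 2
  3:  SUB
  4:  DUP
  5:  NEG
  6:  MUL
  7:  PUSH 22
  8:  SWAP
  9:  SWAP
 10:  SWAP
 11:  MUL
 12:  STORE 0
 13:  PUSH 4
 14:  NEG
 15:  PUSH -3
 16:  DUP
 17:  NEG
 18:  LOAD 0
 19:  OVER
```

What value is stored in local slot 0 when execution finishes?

-1408

PUSH -6  [-6]
PUSH 2   [-6, 2]
SUB      [-8]
DUP      [-8, -8]
NEG      [-8, 8]
MUL      [-64]
PUSH 22  [-64, 22]
SWAP     [22, -64]
SWAP     [-64, 22]
SWAP     [22, -64]
MUL      [-1408]
STORE 0  []
PUSH 4   [4]
NEG      [-4]
PUSH -3  [-4, -3]
DUP      [-4, -3, -3]
NEG      [-4, -3, 3]
LOAD 0   [-4, -3, 3, -1408]
OVER     [-4, -3, 3, -1408, 3]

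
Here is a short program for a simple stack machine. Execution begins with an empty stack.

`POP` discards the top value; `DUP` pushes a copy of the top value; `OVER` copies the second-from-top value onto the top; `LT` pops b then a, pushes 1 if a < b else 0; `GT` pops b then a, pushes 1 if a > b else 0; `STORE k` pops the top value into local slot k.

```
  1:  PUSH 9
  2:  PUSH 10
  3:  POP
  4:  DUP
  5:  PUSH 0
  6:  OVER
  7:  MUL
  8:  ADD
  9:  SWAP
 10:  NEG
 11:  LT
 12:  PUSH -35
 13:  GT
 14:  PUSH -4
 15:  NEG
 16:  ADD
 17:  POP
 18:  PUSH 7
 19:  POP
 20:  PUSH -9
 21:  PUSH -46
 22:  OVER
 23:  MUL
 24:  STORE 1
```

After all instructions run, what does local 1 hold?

PUSH 9   : [9]
PUSH 10  : [9, 10]
POP      : [9]
DUP      : [9, 9]
PUSH 0   : [9, 9, 0]
OVER     : [9, 9, 0, 9]
MUL      : [9, 9, 0]
ADD      : [9, 9]
SWAP     : [9, 9]
NEG      : [9, -9]
LT       : [0]
PUSH -35 : [0, -35]
GT       : [1]
PUSH -4  : [1, -4]
NEG      : [1, 4]
ADD      : [5]
POP      : []
PUSH 7   : [7]
POP      : []
PUSH -9  : [-9]
PUSH -46 : [-9, -46]
OVER     : [-9, -46, -9]
MUL      : [-9, 414]
STORE 1  : [-9]

414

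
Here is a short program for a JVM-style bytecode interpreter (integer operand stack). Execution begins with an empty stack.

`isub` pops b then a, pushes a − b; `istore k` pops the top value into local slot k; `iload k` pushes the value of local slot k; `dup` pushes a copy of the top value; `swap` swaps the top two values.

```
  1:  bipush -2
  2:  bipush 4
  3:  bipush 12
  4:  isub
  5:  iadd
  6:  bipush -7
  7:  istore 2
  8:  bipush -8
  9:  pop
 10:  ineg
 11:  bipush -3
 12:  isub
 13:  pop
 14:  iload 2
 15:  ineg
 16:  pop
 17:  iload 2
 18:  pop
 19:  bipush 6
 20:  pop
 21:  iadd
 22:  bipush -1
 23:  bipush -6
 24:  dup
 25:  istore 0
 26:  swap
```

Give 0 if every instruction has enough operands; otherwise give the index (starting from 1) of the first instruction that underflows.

bipush -2 → [-2]
bipush 4  → [-2, 4]
bipush 12 → [-2, 4, 12]
isub      → [-2, -8]
iadd      → [-10]
bipush -7 → [-10, -7]
istore 2  → [-10]
bipush -8 → [-10, -8]
pop       → [-10]
ineg      → [10]
bipush -3 → [10, -3]
isub      → [13]
pop       → []
iload 2   → [-7]
ineg      → [7]
pop       → []
iload 2   → [-7]
pop       → []
bipush 6  → [6]
pop       → []
iadd  — needs 2 operands, stack has 0 → underflow

21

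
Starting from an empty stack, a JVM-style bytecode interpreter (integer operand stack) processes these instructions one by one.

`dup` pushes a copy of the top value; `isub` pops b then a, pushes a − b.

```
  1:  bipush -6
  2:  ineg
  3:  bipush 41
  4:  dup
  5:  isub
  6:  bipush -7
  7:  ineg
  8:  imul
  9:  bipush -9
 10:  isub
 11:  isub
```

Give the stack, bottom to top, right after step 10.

bipush -6 -> [-6]
ineg      -> [6]
bipush 41 -> [6, 41]
dup       -> [6, 41, 41]
isub      -> [6, 0]
bipush -7 -> [6, 0, -7]
ineg      -> [6, 0, 7]
imul      -> [6, 0]
bipush -9 -> [6, 0, -9]
isub      -> [6, 9]

[6, 9]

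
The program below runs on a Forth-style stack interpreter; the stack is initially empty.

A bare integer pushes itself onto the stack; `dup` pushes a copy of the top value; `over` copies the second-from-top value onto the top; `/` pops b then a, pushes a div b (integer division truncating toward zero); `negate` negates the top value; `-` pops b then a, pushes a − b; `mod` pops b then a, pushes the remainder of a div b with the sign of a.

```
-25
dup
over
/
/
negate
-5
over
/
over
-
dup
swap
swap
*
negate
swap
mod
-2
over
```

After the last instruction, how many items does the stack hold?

-25    -> [-25]
dup    -> [-25, -25]
over   -> [-25, -25, -25]
/      -> [-25, 1]
/      -> [-25]
negate -> [25]
-5     -> [25, -5]
over   -> [25, -5, 25]
/      -> [25, 0]
over   -> [25, 0, 25]
-      -> [25, -25]
dup    -> [25, -25, -25]
swap   -> [25, -25, -25]
swap   -> [25, -25, -25]
*      -> [25, 625]
negate -> [25, -625]
swap   -> [-625, 25]
mod    -> [0]
-2     -> [0, -2]
over   -> [0, -2, 0]

3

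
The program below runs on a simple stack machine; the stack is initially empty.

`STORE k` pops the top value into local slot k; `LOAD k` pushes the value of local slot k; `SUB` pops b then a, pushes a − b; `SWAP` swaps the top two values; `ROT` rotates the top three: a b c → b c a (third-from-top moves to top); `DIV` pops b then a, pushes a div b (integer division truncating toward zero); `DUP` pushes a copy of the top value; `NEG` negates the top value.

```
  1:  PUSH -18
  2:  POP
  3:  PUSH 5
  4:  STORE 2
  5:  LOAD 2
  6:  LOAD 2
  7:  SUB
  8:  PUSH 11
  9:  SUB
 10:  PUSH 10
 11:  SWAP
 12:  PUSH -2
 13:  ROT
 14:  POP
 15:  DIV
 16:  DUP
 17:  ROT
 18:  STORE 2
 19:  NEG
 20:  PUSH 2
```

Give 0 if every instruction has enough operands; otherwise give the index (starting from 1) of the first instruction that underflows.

PUSH -18  -18
POP       (empty)
PUSH 5    5
STORE 2   (empty)
LOAD 2    5
LOAD 2    5 5
SUB       0
PUSH 11   0 11
SUB       -11
PUSH 10   -11 10
SWAP      10 -11
PUSH -2   10 -11 -2
ROT       -11 -2 10
POP       -11 -2
DIV       5
DUP       5 5
ROT  — needs 3 operands, stack has 2 → underflow

17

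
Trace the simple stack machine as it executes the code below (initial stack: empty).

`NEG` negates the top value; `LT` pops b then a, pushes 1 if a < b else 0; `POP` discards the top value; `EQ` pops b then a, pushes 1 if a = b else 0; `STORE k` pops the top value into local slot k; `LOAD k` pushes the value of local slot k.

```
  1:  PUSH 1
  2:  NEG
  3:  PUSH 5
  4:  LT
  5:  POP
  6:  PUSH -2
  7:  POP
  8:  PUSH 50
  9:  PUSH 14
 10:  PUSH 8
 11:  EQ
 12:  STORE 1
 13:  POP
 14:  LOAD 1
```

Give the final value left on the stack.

0

PUSH 1  -> [1]
NEG     -> [-1]
PUSH 5  -> [-1, 5]
LT      -> [1]
POP     -> []
PUSH -2 -> [-2]
POP     -> []
PUSH 50 -> [50]
PUSH 14 -> [50, 14]
PUSH 8  -> [50, 14, 8]
EQ      -> [50, 0]
STORE 1 -> [50]
POP     -> []
LOAD 1  -> [0]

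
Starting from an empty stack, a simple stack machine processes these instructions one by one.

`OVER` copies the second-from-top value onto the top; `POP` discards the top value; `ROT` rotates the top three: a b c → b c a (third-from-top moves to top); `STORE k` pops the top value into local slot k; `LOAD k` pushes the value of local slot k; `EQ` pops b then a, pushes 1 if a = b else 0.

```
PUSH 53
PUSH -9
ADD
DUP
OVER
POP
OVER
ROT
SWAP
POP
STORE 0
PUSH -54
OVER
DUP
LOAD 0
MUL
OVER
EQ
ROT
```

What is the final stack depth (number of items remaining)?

4

PUSH 53  -> 53
PUSH -9  -> 53 -9
ADD      -> 44
DUP      -> 44 44
OVER     -> 44 44 44
POP      -> 44 44
OVER     -> 44 44 44
ROT      -> 44 44 44
SWAP     -> 44 44 44
POP      -> 44 44
STORE 0  -> 44
PUSH -54 -> 44 -54
OVER     -> 44 -54 44
DUP      -> 44 -54 44 44
LOAD 0   -> 44 -54 44 44 44
MUL      -> 44 -54 44 1936
OVER     -> 44 -54 44 1936 44
EQ       -> 44 -54 44 0
ROT      -> 44 44 0 -54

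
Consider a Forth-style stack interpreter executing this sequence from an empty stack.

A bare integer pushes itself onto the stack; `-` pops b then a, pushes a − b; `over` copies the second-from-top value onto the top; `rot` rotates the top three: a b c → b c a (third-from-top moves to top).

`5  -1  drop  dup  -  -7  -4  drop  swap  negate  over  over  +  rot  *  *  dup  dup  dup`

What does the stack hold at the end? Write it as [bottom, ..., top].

[0, 0, 0, 0]

5      : [5]
-1     : [5, -1]
drop   : [5]
dup    : [5, 5]
-      : [0]
-7     : [0, -7]
-4     : [0, -7, -4]
drop   : [0, -7]
swap   : [-7, 0]
negate : [-7, 0]
over   : [-7, 0, -7]
over   : [-7, 0, -7, 0]
+      : [-7, 0, -7]
rot    : [0, -7, -7]
*      : [0, 49]
*      : [0]
dup    : [0, 0]
dup    : [0, 0, 0]
dup    : [0, 0, 0, 0]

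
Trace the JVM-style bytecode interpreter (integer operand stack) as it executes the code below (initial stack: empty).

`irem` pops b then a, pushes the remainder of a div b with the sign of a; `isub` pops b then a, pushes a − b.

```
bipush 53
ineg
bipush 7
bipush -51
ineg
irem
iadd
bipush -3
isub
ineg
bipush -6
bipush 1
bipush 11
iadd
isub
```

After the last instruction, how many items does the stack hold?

2

bipush 53  → 53
ineg       → -53
bipush 7   → -53 7
bipush -51 → -53 7 -51
ineg       → -53 7 51
irem       → -53 7
iadd       → -46
bipush -3  → -46 -3
isub       → -43
ineg       → 43
bipush -6  → 43 -6
bipush 1   → 43 -6 1
bipush 11  → 43 -6 1 11
iadd       → 43 -6 12
isub       → 43 -18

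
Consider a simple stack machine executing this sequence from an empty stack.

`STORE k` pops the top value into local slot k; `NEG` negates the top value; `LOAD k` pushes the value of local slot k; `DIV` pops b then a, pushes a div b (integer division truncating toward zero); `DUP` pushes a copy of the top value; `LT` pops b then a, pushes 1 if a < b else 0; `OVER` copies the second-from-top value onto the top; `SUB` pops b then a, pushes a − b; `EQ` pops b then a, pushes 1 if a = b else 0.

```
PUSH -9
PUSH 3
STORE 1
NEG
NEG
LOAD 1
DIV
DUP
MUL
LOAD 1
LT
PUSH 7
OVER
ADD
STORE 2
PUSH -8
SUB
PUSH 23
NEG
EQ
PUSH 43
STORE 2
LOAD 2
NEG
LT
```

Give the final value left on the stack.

0

PUSH -9 : [-9]
PUSH 3  : [-9, 3]
STORE 1 : [-9]
NEG     : [9]
NEG     : [-9]
LOAD 1  : [-9, 3]
DIV     : [-3]
DUP     : [-3, -3]
MUL     : [9]
LOAD 1  : [9, 3]
LT      : [0]
PUSH 7  : [0, 7]
OVER    : [0, 7, 0]
ADD     : [0, 7]
STORE 2 : [0]
PUSH -8 : [0, -8]
SUB     : [8]
PUSH 23 : [8, 23]
NEG     : [8, -23]
EQ      : [0]
PUSH 43 : [0, 43]
STORE 2 : [0]
LOAD 2  : [0, 43]
NEG     : [0, -43]
LT      : [0]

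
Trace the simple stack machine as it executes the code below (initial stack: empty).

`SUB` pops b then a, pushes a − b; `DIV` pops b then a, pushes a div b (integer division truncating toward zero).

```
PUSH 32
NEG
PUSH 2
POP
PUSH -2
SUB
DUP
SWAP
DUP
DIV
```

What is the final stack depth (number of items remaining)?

2

PUSH 32 -> 32
NEG     -> -32
PUSH 2  -> -32 2
POP     -> -32
PUSH -2 -> -32 -2
SUB     -> -30
DUP     -> -30 -30
SWAP    -> -30 -30
DUP     -> -30 -30 -30
DIV     -> -30 1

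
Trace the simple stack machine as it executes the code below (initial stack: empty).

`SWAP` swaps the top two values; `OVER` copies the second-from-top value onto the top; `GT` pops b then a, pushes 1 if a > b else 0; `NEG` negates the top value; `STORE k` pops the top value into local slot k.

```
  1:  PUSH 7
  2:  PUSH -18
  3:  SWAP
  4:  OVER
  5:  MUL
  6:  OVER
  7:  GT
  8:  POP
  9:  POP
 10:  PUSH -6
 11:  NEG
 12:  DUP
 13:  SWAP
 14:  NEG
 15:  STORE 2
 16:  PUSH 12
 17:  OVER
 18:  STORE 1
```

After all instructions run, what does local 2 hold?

-6

PUSH 7    7
PUSH -18  7 -18
SWAP      -18 7
OVER      -18 7 -18
MUL       -18 -126
OVER      -18 -126 -18
GT        -18 0
POP       -18
POP       (empty)
PUSH -6   -6
NEG       6
DUP       6 6
SWAP      6 6
NEG       6 -6
STORE 2   6
PUSH 12   6 12
OVER      6 12 6
STORE 1   6 12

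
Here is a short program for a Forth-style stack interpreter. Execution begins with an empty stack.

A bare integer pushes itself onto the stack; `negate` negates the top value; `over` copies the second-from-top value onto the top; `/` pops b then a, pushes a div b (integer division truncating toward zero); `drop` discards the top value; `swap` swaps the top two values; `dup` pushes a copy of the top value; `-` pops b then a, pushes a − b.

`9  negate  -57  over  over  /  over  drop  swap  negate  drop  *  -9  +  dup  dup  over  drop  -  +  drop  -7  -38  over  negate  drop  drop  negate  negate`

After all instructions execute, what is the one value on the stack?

9      → 9
negate → -9
-57    → -9 -57
over   → -9 -57 -9
over   → -9 -57 -9 -57
/      → -9 -57 0
over   → -9 -57 0 -57
drop   → -9 -57 0
swap   → -9 0 -57
negate → -9 0 57
drop   → -9 0
*      → 0
-9     → 0 -9
+      → -9
dup    → -9 -9
dup    → -9 -9 -9
over   → -9 -9 -9 -9
drop   → -9 -9 -9
-      → -9 0
+      → -9
drop   → (empty)
-7     → -7
-38    → -7 -38
over   → -7 -38 -7
negate → -7 -38 7
drop   → -7 -38
drop   → -7
negate → 7
negate → -7

-7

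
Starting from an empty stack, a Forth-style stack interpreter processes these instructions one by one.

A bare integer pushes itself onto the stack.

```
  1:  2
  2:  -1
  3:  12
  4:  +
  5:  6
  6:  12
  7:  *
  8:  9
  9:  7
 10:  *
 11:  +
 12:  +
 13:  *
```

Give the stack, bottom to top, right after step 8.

[2, 11, 72, 9]

2  → [2]
-1 → [2, -1]
12 → [2, -1, 12]
+  → [2, 11]
6  → [2, 11, 6]
12 → [2, 11, 6, 12]
*  → [2, 11, 72]
9  → [2, 11, 72, 9]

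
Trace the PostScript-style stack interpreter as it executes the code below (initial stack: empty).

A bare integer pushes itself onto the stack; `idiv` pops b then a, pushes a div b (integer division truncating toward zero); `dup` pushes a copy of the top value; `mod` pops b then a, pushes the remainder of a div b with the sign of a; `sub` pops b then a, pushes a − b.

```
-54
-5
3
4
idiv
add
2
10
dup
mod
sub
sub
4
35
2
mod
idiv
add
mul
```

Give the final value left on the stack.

162

-54   -54
-5    -54 -5
3     -54 -5 3
4     -54 -5 3 4
idiv  -54 -5 0
add   -54 -5
2     -54 -5 2
10    -54 -5 2 10
dup   -54 -5 2 10 10
mod   -54 -5 2 0
sub   -54 -5 2
sub   -54 -7
4     -54 -7 4
35    -54 -7 4 35
2     -54 -7 4 35 2
mod   -54 -7 4 1
idiv  -54 -7 4
add   -54 -3
mul   162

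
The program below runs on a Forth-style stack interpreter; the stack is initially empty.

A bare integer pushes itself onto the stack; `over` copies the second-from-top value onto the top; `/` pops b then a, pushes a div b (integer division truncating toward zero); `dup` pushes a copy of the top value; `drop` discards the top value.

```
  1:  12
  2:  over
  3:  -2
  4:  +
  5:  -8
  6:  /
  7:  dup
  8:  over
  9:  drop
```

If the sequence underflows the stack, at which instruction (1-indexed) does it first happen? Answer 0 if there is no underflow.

2

12 → [12]
over  — needs 2 operands, stack has 1 → underflow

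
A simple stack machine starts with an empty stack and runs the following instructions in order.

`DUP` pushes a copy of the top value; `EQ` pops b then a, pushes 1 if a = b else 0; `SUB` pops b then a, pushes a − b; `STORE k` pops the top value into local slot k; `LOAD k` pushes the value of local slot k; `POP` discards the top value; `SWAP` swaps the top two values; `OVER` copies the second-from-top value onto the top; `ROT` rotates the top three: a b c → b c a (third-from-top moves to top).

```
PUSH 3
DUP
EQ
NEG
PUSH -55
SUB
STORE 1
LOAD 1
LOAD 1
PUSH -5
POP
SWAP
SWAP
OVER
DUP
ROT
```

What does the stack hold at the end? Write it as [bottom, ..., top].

PUSH 3    3
DUP       3 3
EQ        1
NEG       -1
PUSH -55  -1 -55
SUB       54
STORE 1   (empty)
LOAD 1    54
LOAD 1    54 54
PUSH -5   54 54 -5
POP       54 54
SWAP      54 54
SWAP      54 54
OVER      54 54 54
DUP       54 54 54 54
ROT       54 54 54 54

[54, 54, 54, 54]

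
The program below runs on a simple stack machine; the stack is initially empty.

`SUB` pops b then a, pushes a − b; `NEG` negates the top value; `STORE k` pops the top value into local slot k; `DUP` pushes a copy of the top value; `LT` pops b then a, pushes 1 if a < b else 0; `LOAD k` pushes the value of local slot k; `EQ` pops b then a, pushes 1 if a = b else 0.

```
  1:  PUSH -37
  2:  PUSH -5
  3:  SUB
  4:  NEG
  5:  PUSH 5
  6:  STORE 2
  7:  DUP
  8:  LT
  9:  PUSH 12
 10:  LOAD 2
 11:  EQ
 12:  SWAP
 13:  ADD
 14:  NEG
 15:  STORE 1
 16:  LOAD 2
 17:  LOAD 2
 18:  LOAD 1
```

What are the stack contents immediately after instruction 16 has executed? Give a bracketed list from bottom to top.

PUSH -37 → -37
PUSH -5  → -37 -5
SUB      → -32
NEG      → 32
PUSH 5   → 32 5
STORE 2  → 32
DUP      → 32 32
LT       → 0
PUSH 12  → 0 12
LOAD 2   → 0 12 5
EQ       → 0 0
SWAP     → 0 0
ADD      → 0
NEG      → 0
STORE 1  → (empty)
LOAD 2   → 5

[5]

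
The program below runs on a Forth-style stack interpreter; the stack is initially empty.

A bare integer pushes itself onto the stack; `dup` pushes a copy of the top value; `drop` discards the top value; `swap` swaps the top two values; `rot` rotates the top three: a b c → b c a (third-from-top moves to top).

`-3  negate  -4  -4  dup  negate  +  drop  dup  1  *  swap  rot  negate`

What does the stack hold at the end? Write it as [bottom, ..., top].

[-4, -4, -3]

-3     -> [-3]
negate -> [3]
-4     -> [3, -4]
-4     -> [3, -4, -4]
dup    -> [3, -4, -4, -4]
negate -> [3, -4, -4, 4]
+      -> [3, -4, 0]
drop   -> [3, -4]
dup    -> [3, -4, -4]
1      -> [3, -4, -4, 1]
*      -> [3, -4, -4]
swap   -> [3, -4, -4]
rot    -> [-4, -4, 3]
negate -> [-4, -4, -3]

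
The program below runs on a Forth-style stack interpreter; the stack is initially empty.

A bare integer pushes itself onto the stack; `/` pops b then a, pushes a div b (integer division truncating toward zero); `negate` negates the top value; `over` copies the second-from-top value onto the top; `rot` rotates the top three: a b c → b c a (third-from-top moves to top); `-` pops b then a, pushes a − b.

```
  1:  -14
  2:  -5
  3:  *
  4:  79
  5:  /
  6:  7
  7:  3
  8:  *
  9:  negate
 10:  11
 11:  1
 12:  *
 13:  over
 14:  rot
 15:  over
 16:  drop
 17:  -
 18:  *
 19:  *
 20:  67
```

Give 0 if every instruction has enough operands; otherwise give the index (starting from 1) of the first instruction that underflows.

0

-14    -> [-14]
-5     -> [-14, -5]
*      -> [70]
79     -> [70, 79]
/      -> [0]
7      -> [0, 7]
3      -> [0, 7, 3]
*      -> [0, 21]
negate -> [0, -21]
11     -> [0, -21, 11]
1      -> [0, -21, 11, 1]
*      -> [0, -21, 11]
over   -> [0, -21, 11, -21]
rot    -> [0, 11, -21, -21]
over   -> [0, 11, -21, -21, -21]
drop   -> [0, 11, -21, -21]
-      -> [0, 11, 0]
*      -> [0, 0]
*      -> [0]
67     -> [0, 67]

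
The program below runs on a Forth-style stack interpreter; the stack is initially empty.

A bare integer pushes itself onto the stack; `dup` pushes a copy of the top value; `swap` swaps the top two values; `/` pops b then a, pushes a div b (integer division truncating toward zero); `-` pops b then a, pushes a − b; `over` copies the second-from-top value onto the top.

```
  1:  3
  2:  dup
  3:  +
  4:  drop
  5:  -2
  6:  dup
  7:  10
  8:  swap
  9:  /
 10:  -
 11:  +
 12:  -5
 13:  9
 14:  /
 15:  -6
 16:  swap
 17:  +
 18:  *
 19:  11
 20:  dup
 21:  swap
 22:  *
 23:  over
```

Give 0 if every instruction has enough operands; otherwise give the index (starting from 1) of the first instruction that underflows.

3    → 3
dup  → 3 3
+    → 6
drop → (empty)
-2   → -2
dup  → -2 -2
10   → -2 -2 10
swap → -2 10 -2
/    → -2 -5
-    → 3
+  — needs 2 operands, stack has 1 → underflow

11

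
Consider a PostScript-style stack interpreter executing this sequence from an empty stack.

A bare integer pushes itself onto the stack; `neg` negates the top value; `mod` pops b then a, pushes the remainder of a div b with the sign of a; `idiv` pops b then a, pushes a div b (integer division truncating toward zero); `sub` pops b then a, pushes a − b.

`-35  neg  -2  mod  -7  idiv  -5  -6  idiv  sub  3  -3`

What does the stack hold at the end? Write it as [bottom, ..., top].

-35  : -35
neg  : 35
-2   : 35 -2
mod  : 1
-7   : 1 -7
idiv : 0
-5   : 0 -5
-6   : 0 -5 -6
idiv : 0 0
sub  : 0
3    : 0 3
-3   : 0 3 -3

[0, 3, -3]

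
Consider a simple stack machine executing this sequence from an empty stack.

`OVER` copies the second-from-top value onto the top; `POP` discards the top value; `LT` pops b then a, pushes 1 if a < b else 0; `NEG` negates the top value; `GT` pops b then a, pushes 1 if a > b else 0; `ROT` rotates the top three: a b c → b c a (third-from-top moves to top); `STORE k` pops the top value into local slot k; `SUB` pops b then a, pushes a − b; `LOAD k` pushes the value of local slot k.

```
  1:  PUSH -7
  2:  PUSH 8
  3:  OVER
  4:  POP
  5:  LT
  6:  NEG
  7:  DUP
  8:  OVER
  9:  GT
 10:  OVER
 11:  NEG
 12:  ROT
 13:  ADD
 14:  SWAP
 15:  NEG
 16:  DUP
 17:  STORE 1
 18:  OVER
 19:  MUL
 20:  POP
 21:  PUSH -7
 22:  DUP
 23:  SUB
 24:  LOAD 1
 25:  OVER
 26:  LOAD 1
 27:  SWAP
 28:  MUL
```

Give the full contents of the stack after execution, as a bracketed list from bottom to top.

PUSH -7  [-7]
PUSH 8   [-7, 8]
OVER     [-7, 8, -7]
POP      [-7, 8]
LT       [1]
NEG      [-1]
DUP      [-1, -1]
OVER     [-1, -1, -1]
GT       [-1, 0]
OVER     [-1, 0, -1]
NEG      [-1, 0, 1]
ROT      [0, 1, -1]
ADD      [0, 0]
SWAP     [0, 0]
NEG      [0, 0]
DUP      [0, 0, 0]
STORE 1  [0, 0]
OVER     [0, 0, 0]
MUL      [0, 0]
POP      [0]
PUSH -7  [0, -7]
DUP      [0, -7, -7]
SUB      [0, 0]
LOAD 1   [0, 0, 0]
OVER     [0, 0, 0, 0]
LOAD 1   [0, 0, 0, 0, 0]
SWAP     [0, 0, 0, 0, 0]
MUL      [0, 0, 0, 0]

[0, 0, 0, 0]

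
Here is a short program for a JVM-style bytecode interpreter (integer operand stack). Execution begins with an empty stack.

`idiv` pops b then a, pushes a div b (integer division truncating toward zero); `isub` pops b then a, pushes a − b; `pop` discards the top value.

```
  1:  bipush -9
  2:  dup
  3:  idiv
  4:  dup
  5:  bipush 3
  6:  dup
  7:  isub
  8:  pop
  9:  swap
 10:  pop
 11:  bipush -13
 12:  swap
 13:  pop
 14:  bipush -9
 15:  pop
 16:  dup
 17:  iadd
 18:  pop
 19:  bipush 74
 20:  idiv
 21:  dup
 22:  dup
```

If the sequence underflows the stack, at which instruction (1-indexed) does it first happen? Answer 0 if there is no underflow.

20

bipush -9   [-9]
dup         [-9, -9]
idiv        [1]
dup         [1, 1]
bipush 3    [1, 1, 3]
dup         [1, 1, 3, 3]
isub        [1, 1, 0]
pop         [1, 1]
swap        [1, 1]
pop         [1]
bipush -13  [1, -13]
swap        [-13, 1]
pop         [-13]
bipush -9   [-13, -9]
pop         [-13]
dup         [-13, -13]
iadd        [-26]
pop         []
bipush 74   [74]
idiv  — needs 2 operands, stack has 1 → underflow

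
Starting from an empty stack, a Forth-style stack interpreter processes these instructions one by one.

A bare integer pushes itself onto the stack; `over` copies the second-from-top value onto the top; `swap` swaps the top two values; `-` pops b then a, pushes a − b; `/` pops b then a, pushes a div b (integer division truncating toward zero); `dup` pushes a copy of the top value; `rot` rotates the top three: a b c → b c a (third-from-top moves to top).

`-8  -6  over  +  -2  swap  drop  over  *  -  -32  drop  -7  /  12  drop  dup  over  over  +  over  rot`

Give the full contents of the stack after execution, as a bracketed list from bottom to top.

[3, 6, 3, 3]

-8    [-8]
-6    [-8, -6]
over  [-8, -6, -8]
+     [-8, -14]
-2    [-8, -14, -2]
swap  [-8, -2, -14]
drop  [-8, -2]
over  [-8, -2, -8]
*     [-8, 16]
-     [-24]
-32   [-24, -32]
drop  [-24]
-7    [-24, -7]
/     [3]
12    [3, 12]
drop  [3]
dup   [3, 3]
over  [3, 3, 3]
over  [3, 3, 3, 3]
+     [3, 3, 6]
over  [3, 3, 6, 3]
rot   [3, 6, 3, 3]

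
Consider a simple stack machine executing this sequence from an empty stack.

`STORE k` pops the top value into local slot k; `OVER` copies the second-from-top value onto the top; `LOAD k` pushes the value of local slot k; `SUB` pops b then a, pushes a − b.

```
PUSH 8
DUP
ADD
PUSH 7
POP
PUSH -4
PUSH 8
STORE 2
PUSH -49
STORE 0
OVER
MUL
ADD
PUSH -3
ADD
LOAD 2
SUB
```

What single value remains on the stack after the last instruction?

-59

PUSH 8   : 8
DUP      : 8 8
ADD      : 16
PUSH 7   : 16 7
POP      : 16
PUSH -4  : 16 -4
PUSH 8   : 16 -4 8
STORE 2  : 16 -4
PUSH -49 : 16 -4 -49
STORE 0  : 16 -4
OVER     : 16 -4 16
MUL      : 16 -64
ADD      : -48
PUSH -3  : -48 -3
ADD      : -51
LOAD 2   : -51 8
SUB      : -59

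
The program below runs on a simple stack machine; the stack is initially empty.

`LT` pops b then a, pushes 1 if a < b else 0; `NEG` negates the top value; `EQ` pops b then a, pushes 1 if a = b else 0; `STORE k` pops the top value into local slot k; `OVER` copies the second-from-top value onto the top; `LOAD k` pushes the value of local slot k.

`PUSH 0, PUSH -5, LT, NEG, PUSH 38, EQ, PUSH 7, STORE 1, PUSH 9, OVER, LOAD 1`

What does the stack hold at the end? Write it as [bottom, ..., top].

PUSH 0   [0]
PUSH -5  [0, -5]
LT       [0]
NEG      [0]
PUSH 38  [0, 38]
EQ       [0]
PUSH 7   [0, 7]
STORE 1  [0]
PUSH 9   [0, 9]
OVER     [0, 9, 0]
LOAD 1   [0, 9, 0, 7]

[0, 9, 0, 7]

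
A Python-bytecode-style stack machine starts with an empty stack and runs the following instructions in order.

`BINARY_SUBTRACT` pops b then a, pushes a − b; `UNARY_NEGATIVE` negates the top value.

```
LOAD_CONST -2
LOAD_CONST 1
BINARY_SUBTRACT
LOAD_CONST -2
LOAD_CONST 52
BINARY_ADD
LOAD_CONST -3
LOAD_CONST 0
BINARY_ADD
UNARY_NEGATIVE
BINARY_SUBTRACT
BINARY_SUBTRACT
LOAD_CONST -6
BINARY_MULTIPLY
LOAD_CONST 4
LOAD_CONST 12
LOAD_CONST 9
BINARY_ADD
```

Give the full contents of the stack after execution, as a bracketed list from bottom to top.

LOAD_CONST -2   -> [-2]
LOAD_CONST 1    -> [-2, 1]
BINARY_SUBTRACT -> [-3]
LOAD_CONST -2   -> [-3, -2]
LOAD_CONST 52   -> [-3, -2, 52]
BINARY_ADD      -> [-3, 50]
LOAD_CONST -3   -> [-3, 50, -3]
LOAD_CONST 0    -> [-3, 50, -3, 0]
BINARY_ADD      -> [-3, 50, -3]
UNARY_NEGATIVE  -> [-3, 50, 3]
BINARY_SUBTRACT -> [-3, 47]
BINARY_SUBTRACT -> [-50]
LOAD_CONST -6   -> [-50, -6]
BINARY_MULTIPLY -> [300]
LOAD_CONST 4    -> [300, 4]
LOAD_CONST 12   -> [300, 4, 12]
LOAD_CONST 9    -> [300, 4, 12, 9]
BINARY_ADD      -> [300, 4, 21]

[300, 4, 21]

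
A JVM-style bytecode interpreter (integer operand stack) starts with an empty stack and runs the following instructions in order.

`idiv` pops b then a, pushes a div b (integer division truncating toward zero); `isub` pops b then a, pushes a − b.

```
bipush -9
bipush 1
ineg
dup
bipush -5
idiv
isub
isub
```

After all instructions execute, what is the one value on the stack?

bipush -9 : -9
bipush 1  : -9 1
ineg      : -9 -1
dup       : -9 -1 -1
bipush -5 : -9 -1 -1 -5
idiv      : -9 -1 0
isub      : -9 -1
isub      : -8

-8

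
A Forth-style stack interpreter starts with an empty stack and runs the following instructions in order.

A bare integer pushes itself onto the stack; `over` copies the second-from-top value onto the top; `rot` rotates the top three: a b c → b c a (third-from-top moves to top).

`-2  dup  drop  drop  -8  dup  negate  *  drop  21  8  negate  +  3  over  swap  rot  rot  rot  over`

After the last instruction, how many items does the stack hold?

4

-2     : -2
dup    : -2 -2
drop   : -2
drop   : (empty)
-8     : -8
dup    : -8 -8
negate : -8 8
*      : -64
drop   : (empty)
21     : 21
8      : 21 8
negate : 21 -8
+      : 13
3      : 13 3
over   : 13 3 13
swap   : 13 13 3
rot    : 13 3 13
rot    : 3 13 13
rot    : 13 13 3
over   : 13 13 3 13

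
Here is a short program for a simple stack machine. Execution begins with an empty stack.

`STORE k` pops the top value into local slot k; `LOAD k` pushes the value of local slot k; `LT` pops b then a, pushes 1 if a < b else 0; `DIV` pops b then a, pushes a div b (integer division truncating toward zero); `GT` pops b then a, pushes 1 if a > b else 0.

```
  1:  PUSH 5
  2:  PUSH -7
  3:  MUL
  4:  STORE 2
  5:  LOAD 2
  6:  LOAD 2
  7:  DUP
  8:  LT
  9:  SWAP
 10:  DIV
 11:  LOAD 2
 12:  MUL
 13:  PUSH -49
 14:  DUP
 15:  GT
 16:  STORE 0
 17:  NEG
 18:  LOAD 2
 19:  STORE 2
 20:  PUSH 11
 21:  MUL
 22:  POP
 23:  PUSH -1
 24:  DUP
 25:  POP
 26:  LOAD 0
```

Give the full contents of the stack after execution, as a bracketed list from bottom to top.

PUSH 5   : [5]
PUSH -7  : [5, -7]
MUL      : [-35]
STORE 2  : []
LOAD 2   : [-35]
LOAD 2   : [-35, -35]
DUP      : [-35, -35, -35]
LT       : [-35, 0]
SWAP     : [0, -35]
DIV      : [0]
LOAD 2   : [0, -35]
MUL      : [0]
PUSH -49 : [0, -49]
DUP      : [0, -49, -49]
GT       : [0, 0]
STORE 0  : [0]
NEG      : [0]
LOAD 2   : [0, -35]
STORE 2  : [0]
PUSH 11  : [0, 11]
MUL      : [0]
POP      : []
PUSH -1  : [-1]
DUP      : [-1, -1]
POP      : [-1]
LOAD 0   : [-1, 0]

[-1, 0]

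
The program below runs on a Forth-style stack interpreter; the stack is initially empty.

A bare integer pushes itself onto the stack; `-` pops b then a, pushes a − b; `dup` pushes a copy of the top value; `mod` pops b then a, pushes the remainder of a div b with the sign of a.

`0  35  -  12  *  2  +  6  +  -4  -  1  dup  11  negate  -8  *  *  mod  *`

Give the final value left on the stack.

0       0
35      0 35
-       -35
12      -35 12
*       -420
2       -420 2
+       -418
6       -418 6
+       -412
-4      -412 -4
-       -408
1       -408 1
dup     -408 1 1
11      -408 1 1 11
negate  -408 1 1 -11
-8      -408 1 1 -11 -8
*       -408 1 1 88
*       -408 1 88
mod     -408 1
*       -408

-408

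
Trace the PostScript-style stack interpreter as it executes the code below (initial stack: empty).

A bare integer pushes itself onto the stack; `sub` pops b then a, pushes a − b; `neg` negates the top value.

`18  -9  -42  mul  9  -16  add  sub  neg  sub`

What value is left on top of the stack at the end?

403

18   [18]
-9   [18, -9]
-42  [18, -9, -42]
mul  [18, 378]
9    [18, 378, 9]
-16  [18, 378, 9, -16]
add  [18, 378, -7]
sub  [18, 385]
neg  [18, -385]
sub  [403]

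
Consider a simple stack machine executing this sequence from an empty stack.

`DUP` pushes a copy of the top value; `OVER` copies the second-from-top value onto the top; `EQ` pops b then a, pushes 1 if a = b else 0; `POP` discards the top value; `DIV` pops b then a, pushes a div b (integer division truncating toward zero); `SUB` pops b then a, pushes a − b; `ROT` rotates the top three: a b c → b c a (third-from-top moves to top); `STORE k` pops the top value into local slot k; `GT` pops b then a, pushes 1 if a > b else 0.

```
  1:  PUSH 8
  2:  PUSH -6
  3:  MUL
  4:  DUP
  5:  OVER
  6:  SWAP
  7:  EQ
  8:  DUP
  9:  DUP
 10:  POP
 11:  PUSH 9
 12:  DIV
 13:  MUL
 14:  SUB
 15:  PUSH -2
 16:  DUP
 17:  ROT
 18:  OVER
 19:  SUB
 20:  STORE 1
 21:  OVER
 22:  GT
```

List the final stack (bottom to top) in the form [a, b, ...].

[-2, 0]

PUSH 8   8
PUSH -6  8 -6
MUL      -48
DUP      -48 -48
OVER     -48 -48 -48
SWAP     -48 -48 -48
EQ       -48 1
DUP      -48 1 1
DUP      -48 1 1 1
POP      -48 1 1
PUSH 9   -48 1 1 9
DIV      -48 1 0
MUL      -48 0
SUB      -48
PUSH -2  -48 -2
DUP      -48 -2 -2
ROT      -2 -2 -48
OVER     -2 -2 -48 -2
SUB      -2 -2 -46
STORE 1  -2 -2
OVER     -2 -2 -2
GT       -2 0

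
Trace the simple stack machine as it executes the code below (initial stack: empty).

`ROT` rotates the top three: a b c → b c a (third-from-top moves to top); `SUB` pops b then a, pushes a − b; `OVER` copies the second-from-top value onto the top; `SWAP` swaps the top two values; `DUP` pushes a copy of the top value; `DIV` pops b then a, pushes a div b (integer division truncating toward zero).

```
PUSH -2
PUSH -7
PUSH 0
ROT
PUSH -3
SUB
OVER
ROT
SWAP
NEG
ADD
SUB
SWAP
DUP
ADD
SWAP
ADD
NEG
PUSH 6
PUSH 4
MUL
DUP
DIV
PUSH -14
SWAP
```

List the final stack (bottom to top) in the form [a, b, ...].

[13, -14, 1]

PUSH -2  -> -2
PUSH -7  -> -2 -7
PUSH 0   -> -2 -7 0
ROT      -> -7 0 -2
PUSH -3  -> -7 0 -2 -3
SUB      -> -7 0 1
OVER     -> -7 0 1 0
ROT      -> -7 1 0 0
SWAP     -> -7 1 0 0
NEG      -> -7 1 0 0
ADD      -> -7 1 0
SUB      -> -7 1
SWAP     -> 1 -7
DUP      -> 1 -7 -7
ADD      -> 1 -14
SWAP     -> -14 1
ADD      -> -13
NEG      -> 13
PUSH 6   -> 13 6
PUSH 4   -> 13 6 4
MUL      -> 13 24
DUP      -> 13 24 24
DIV      -> 13 1
PUSH -14 -> 13 1 -14
SWAP     -> 13 -14 1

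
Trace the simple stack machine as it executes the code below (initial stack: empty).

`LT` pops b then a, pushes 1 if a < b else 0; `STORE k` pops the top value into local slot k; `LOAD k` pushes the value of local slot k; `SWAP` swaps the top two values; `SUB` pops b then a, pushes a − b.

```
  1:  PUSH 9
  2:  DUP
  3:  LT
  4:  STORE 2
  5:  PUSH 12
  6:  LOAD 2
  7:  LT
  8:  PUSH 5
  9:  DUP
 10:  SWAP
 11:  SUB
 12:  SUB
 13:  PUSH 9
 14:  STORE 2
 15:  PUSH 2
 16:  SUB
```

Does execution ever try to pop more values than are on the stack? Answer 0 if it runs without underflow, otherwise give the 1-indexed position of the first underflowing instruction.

PUSH 9   [9]
DUP      [9, 9]
LT       [0]
STORE 2  []
PUSH 12  [12]
LOAD 2   [12, 0]
LT       [0]
PUSH 5   [0, 5]
DUP      [0, 5, 5]
SWAP     [0, 5, 5]
SUB      [0, 0]
SUB      [0]
PUSH 9   [0, 9]
STORE 2  [0]
PUSH 2   [0, 2]
SUB      [-2]

0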